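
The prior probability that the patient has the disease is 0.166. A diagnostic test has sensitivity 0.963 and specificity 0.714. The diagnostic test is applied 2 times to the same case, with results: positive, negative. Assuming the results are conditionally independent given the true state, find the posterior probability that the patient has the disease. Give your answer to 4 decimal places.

Posterior P(H) ≈ 0.0336

With H the event that the patient has the disease, the joint likelihood of the observed sequence is P(data|H) = 0.963·0.037 = 0.035631 and P(data|¬H) = 0.286·0.714 = 0.20420.
Bayes: P(H|data) = 0.166·0.035631 / (0.166·0.035631 + 0.834·0.20420) = 0.0059147/0.17622 = 0.0336.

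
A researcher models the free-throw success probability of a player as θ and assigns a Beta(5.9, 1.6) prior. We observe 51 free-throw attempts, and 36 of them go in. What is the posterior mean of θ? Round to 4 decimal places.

Posterior mean ≈ 0.7162

The binomial likelihood is conjugate to the Beta prior: with 36 successes and 15 failures, the posterior is Beta(5.9+36, 1.6+15) = Beta(41.9, 16.6).
Posterior mean = α/(α+β) = 41.9/58.5 = 0.7162.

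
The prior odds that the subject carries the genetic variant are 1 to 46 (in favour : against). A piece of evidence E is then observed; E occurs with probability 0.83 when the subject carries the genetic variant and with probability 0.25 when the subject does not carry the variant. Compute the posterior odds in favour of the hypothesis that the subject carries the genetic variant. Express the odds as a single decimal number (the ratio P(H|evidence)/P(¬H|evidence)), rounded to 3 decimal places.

Posterior odds ≈ 0.072

Prior odds = 1/46 = 0.021739.
Likelihood ratio for E = 0.83/0.25 = 3.3200.
Posterior odds = prior odds × LR = 0.072174.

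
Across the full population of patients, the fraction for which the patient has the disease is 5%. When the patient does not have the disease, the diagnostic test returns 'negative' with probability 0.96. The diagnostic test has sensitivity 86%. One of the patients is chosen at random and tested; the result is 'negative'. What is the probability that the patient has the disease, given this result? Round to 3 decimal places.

Write H for 'the patient has the disease'. Prior odds H:¬H = 0.05/0.95 = 0.052632. For the 'negative' outcome, the likelihood ratio is 0.14/0.96 = 0.14583.
Posterior odds = 0.052632 × 0.14583 = 0.0076754, so P(H|E) = 0.0076754/(1+0.0076754) = 0.008.

P(H | E) ≈ 0.008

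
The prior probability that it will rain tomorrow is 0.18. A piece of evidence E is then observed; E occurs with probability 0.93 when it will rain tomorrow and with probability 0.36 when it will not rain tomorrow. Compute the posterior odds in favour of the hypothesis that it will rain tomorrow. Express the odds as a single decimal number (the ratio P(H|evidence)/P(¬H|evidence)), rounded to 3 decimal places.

Prior odds = 0.18/(1−0.18) = 0.21951. In log-odds, ln(0.21951) = -1.5163.
Add log likelihood ratio: ln(2.5833) = 0.94908.
Posterior log-odds = -0.56727, so posterior odds = exp(-0.56727) = 0.56707.

Posterior odds ≈ 0.567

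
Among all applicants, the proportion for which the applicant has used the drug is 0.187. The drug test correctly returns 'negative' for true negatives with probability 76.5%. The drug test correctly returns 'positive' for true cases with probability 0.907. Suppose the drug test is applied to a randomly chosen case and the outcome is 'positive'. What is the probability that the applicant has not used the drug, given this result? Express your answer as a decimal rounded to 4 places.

Write H for 'the applicant has used the drug'. Prior odds H:¬H = 0.187/0.813 = 0.23001. For the 'positive' outcome, the likelihood ratio is 0.907/0.235 = 3.8596.
Posterior odds = 0.23001 × 3.8596 = 0.88775, so P(H|E) = 0.88775/(1+0.88775) = 0.4703. Then P(¬H|E) = 1 − 0.4703 = 0.5297.

P(¬H | E) ≈ 0.5297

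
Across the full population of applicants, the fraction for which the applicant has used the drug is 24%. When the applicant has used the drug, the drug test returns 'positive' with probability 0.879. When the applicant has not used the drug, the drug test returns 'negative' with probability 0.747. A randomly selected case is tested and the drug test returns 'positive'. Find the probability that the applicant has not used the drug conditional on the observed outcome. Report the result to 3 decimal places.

P(¬H | E) ≈ 0.477

Let H be the event that the applicant has used the drug. P(H) = 0.24, so P(¬H) = 0.76. With E the 'positive' result, P(E|H) = 0.879 and P(E|¬H) = 0.253.
P(E) = 0.879·0.24 + 0.253·0.76 = 0.21096 + 0.19228 = 0.40324.
By Bayes' theorem, P(H|E) = 0.21096 / 0.40324 = 0.523. Hence P(¬H|E) = 1 − 0.523 = 0.477.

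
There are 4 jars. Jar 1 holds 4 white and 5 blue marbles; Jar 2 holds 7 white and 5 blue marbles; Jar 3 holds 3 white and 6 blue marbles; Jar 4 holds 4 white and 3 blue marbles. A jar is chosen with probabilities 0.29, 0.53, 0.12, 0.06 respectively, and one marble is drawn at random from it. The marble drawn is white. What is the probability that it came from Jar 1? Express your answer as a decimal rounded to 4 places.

Posterior probability ≈ 0.2516

P(white|Jar 1) = 0.4444; P(white|Jar 2) = 0.5833; P(white|Jar 3) = 0.3333; P(white|Jar 4) = 0.5714.
Prior × likelihood for each source: 0.29·0.4444=0.1289, 0.53·0.5833=0.3092, 0.12·0.3333=0.04000, 0.06·0.5714=0.03429. Summing gives P(white) = 0.51234.
P(Jar 1 | white) = 0.1289 / 0.51234 = 0.2516.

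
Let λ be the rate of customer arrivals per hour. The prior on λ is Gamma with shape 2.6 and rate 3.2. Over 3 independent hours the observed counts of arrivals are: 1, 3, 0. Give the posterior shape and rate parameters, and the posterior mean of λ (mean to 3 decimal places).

Posterior: Gamma(shape=6.6, rate=6.2); mean ≈ 1.065

The Poisson likelihood adds the total count to the shape and the number of exposure periods to the rate. Here ∑xᵢ = 4 and n = 3, so shape 2.6→6.6 and rate 3.2→6.2.
Posterior mean = shape/rate = 6.6/6.2 = 1.065.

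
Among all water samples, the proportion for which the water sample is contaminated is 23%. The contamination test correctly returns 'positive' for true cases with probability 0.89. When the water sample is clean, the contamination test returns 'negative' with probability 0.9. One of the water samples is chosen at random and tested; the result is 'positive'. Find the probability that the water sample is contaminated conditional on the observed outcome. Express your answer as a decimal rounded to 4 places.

P(H | E) ≈ 0.7267

Let H be the event that the water sample is contaminated. P(H) = 0.23, so P(¬H) = 0.77. With E the 'positive' result, P(E|H) = 0.89 and P(E|¬H) = 0.1.
P(E) = 0.89·0.23 + 0.1·0.77 = 0.20470 + 0.077000 = 0.28170.
By Bayes' theorem, P(H|E) = 0.20470 / 0.28170 = 0.7267.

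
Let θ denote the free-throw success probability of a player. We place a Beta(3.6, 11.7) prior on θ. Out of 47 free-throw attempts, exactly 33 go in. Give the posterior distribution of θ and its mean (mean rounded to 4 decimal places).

Posterior: Beta(36.6, 25.7); mean ≈ 0.5875

Observing 33 successes and 14 failures updates Beta(3.6, 11.7) by adding the success and failure counts to the two shape parameters: α = 3.6+33 = 36.6, β = 11.7+14 = 25.7.
Posterior mean = α/(α+β) = 36.6/62.3 = 0.5875.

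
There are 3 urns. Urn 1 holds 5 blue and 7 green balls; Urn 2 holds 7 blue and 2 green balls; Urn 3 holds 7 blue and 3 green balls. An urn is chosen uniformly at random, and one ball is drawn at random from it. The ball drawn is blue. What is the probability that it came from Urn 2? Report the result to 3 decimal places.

Tabulate prior·likelihood by source: [1] prior 0.333333, lik 0.4167, product 0.1389; [2] prior 0.333333, lik 0.7778, product 0.2593; [3] prior 0.333333, lik 0.7, product 0.2333.
Normalizing constant = 0.63148; the posterior for Urn 2 is its product over the sum, 0.2593/0.63148 = 0.411.

Posterior probability ≈ 0.411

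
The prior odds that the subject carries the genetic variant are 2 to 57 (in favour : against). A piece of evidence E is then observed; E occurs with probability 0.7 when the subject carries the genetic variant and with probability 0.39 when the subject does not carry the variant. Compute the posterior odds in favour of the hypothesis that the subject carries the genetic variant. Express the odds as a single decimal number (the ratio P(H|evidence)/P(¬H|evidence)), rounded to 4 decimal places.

Posterior odds ≈ 0.0630

Prior odds = 2/57 = 0.035088. In log-odds, ln(0.035088) = -3.3499.
Add log likelihood ratio: ln(1.7949) = 0.58493.
Posterior log-odds = -2.7650, so posterior odds = exp(-2.7650) = 0.062978.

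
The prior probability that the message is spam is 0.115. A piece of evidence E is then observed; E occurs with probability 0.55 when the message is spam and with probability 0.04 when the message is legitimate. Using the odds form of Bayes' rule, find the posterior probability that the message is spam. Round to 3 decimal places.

Posterior probability ≈ 0.641

Prior odds = 0.115/(1−0.115) = 0.12994. In log-odds, ln(0.12994) = -2.0407.
Add log likelihood ratio: ln(13.750) = 2.6210.
Posterior log-odds = 0.58038, so posterior odds = exp(0.58038) = 1.7867. Converting, P(H|E) = 1.7867/2.7867 = 0.641.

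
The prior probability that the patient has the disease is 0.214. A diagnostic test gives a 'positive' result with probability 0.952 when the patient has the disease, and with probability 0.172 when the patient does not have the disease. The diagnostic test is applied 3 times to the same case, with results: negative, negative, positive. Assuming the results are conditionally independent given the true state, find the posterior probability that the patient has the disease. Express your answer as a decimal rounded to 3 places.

Posterior P(H) ≈ 0.005

With H the event that the patient has the disease, the joint likelihood of the observed sequence is P(data|H) = 0.048·0.048·0.952 = 0.0021934 and P(data|¬H) = 0.828·0.828·0.172 = 0.11792.
Bayes: P(H|data) = 0.214·0.0021934 / (0.214·0.0021934 + 0.786·0.11792) = 0.00046939/0.093155 = 0.0050.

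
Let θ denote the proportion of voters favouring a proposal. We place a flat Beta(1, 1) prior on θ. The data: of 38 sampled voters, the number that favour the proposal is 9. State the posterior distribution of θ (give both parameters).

Observing 9 successes and 29 failures updates Beta(1, 1) by adding the success and failure counts to the two shape parameters: α = 1+9 = 10, β = 1+29 = 30.

Posterior: Beta(10, 30)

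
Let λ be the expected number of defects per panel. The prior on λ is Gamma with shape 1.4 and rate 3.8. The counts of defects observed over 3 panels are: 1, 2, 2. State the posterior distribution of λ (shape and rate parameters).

The Poisson likelihood adds the total count to the shape and the number of exposure periods to the rate. Here ∑xᵢ = 5 and n = 3, so shape 1.4→6.4 and rate 3.8→6.8.

Posterior: Gamma(shape=6.4, rate=6.8)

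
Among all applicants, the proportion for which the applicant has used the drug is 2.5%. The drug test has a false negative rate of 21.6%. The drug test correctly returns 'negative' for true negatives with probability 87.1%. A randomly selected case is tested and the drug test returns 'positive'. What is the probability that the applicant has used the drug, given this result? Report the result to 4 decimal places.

Let H be the event that the applicant has used the drug. P(H) = 0.025, so P(¬H) = 0.975. With E the 'positive' result, P(E|H) = 0.784 and P(E|¬H) = 0.129.
P(E) = 0.784·0.025 + 0.129·0.975 = 0.019600 + 0.12577 = 0.14538.
By Bayes' theorem, P(H|E) = 0.019600 / 0.14538 = 0.1348.

P(H | E) ≈ 0.1348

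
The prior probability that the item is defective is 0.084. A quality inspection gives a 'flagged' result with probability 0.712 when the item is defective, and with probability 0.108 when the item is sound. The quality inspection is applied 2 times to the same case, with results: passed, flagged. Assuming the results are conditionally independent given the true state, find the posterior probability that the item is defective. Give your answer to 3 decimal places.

Let H be the event that the item is defective; start with P(H) = 0.084. P('flagged'|H) = 0.712, P('flagged'|¬H) = 0.108.
Update on result 1 ('passed'): P(H) ← 0.288·0.0840 / (0.288·0.0840 + 0.892·0.9160) = 0.024192/0.84126 = 0.0288.
Update on result 2 ('flagged'): P(H) ← 0.712·0.0288 / (0.712·0.0288 + 0.108·0.9712) = 0.020475/0.12537 = 0.1633.

Posterior P(H) ≈ 0.163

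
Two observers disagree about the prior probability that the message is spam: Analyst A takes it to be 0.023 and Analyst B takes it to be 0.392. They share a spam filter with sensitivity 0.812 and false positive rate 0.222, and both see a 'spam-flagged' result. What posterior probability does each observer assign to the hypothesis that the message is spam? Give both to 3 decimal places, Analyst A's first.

Analyst A: 0.079; Analyst B: 0.702

P('+'|H) = 0.812, P('+'|¬H) = 0.222.
Analyst A: numerator 0.812·0.023 = 0.018676; evidence = 0.018676+0.222·0.977 = 0.23557; posterior = 0.079.
Analyst B: numerator 0.812·0.392 = 0.31830; evidence = 0.31830+0.222·0.608 = 0.45328; posterior = 0.702.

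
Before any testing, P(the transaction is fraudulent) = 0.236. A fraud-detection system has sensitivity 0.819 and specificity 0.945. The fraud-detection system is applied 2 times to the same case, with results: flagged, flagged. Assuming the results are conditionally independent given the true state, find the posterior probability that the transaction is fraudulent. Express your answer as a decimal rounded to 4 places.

Posterior P(H) ≈ 0.9856

With H the event that the transaction is fraudulent, the joint likelihood of the observed sequence is P(data|H) = 0.819·0.819 = 0.67076 and P(data|¬H) = 0.055·0.055 = 0.0030250.
Bayes: P(H|data) = 0.236·0.67076 / (0.236·0.67076 + 0.764·0.0030250) = 0.15830/0.16061 = 0.9856.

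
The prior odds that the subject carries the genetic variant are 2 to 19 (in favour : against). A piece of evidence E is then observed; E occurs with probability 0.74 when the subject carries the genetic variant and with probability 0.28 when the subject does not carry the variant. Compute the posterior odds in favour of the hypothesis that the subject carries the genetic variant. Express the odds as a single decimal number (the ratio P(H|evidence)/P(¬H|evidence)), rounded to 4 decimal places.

Posterior odds ≈ 0.2782

Prior odds = 2/19 = 0.10526.
Likelihood ratio for E = 0.74/0.28 = 2.6429.
Posterior odds = prior odds × LR = 0.27820.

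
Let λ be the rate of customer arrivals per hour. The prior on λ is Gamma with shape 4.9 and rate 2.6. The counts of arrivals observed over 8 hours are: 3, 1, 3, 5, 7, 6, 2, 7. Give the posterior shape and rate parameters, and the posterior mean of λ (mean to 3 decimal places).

Total count ∑xᵢ = 34 over n = 8 hours.
Gamma is conjugate to the Poisson likelihood: posterior is Gamma(shape = 4.9+34 = 38.9, rate = 2.6+8 = 10.6).
Posterior mean = shape/rate = 38.9/10.6 = 3.670.

Posterior: Gamma(shape=38.9, rate=10.6); mean ≈ 3.670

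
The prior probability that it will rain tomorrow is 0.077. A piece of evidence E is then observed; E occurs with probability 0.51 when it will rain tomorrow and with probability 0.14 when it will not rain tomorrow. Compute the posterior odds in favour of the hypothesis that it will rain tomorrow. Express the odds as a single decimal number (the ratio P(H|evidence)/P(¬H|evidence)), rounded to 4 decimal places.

Prior odds = 0.077/(1−0.077) = 0.083424.
Likelihood ratio for E = 0.51/0.14 = 3.6429.
Posterior odds = prior odds × LR = 0.30390.

Posterior odds ≈ 0.3039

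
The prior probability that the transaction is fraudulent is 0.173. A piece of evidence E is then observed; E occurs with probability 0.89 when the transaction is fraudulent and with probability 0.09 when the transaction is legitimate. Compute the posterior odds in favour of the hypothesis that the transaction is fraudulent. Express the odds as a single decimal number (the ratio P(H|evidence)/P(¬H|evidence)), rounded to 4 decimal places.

Posterior odds ≈ 2.0687

Prior odds = 0.173/(1−0.173) = 0.20919. In log-odds, ln(0.20919) = -1.5645.
Add log likelihood ratio: ln(9.8889) = 2.2914.
Posterior log-odds = 0.72690, so posterior odds = exp(0.72690) = 2.0687.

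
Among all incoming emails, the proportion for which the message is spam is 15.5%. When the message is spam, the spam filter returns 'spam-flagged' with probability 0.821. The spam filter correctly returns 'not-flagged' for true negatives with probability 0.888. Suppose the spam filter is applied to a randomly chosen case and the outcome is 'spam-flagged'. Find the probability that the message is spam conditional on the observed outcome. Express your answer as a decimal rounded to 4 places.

Write H for 'the message is spam'. Prior odds H:¬H = 0.155/0.845 = 0.18343. For the 'spam-flagged' outcome, the likelihood ratio is 0.821/0.112 = 7.3304.
Posterior odds = 0.18343 × 7.3304 = 1.3446, so P(H|E) = 1.3446/(1+1.3446) = 0.5735.

P(H | E) ≈ 0.5735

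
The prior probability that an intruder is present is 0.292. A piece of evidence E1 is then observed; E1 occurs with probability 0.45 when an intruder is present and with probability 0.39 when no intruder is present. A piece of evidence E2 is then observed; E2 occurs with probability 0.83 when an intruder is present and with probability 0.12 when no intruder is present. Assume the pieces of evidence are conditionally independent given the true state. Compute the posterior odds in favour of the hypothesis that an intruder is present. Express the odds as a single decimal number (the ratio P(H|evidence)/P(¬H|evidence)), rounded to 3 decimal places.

Posterior odds ≈ 3.292

Prior odds = 0.292/(1−0.292) = 0.41243. In log-odds, ln(0.41243) = -0.88569.
Add log likelihood ratios: ln(1.1538) + ln(6.9167) = 2.0770.
Posterior log-odds = 1.1913, so posterior odds = exp(1.1913) = 3.2915.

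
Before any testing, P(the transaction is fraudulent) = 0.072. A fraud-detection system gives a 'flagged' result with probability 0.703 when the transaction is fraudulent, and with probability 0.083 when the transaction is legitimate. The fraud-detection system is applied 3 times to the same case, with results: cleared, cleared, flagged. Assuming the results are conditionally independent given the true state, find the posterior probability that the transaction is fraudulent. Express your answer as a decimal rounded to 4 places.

With H the event that the transaction is fraudulent, the joint likelihood of the observed sequence is P(data|H) = 0.297·0.297·0.703 = 0.062011 and P(data|¬H) = 0.917·0.917·0.083 = 0.069794.
Bayes: P(H|data) = 0.072·0.062011 / (0.072·0.062011 + 0.928·0.069794) = 0.0044648/0.069233 = 0.0645.

Posterior P(H) ≈ 0.0645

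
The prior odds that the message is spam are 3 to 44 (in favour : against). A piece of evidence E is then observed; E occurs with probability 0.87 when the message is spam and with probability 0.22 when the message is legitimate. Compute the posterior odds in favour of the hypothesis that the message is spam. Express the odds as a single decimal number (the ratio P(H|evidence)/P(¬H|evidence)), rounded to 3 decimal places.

Prior odds = 3/44 = 0.068182.
Likelihood ratio for E = 0.87/0.22 = 3.9545.
Posterior odds = prior odds × LR = 0.26963.

Posterior odds ≈ 0.270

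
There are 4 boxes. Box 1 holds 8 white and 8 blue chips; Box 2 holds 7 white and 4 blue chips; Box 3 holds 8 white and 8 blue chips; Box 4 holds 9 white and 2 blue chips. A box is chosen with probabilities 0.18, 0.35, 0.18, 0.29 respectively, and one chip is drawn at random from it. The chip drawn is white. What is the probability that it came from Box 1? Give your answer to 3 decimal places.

Posterior probability ≈ 0.141

Tabulate prior·likelihood by source: [1] prior 0.18, lik 0.5, product 0.09000; [2] prior 0.35, lik 0.6364, product 0.2227; [3] prior 0.18, lik 0.5, product 0.09000; [4] prior 0.29, lik 0.8182, product 0.2373.
Normalizing constant = 0.64000; the posterior for Box 1 is its product over the sum, 0.09000/0.64000 = 0.141.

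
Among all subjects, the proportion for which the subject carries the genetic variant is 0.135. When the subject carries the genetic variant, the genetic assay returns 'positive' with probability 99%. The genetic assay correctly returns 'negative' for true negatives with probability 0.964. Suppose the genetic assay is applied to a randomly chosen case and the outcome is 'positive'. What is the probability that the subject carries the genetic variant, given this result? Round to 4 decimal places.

Let H be the event that the subject carries the genetic variant. P(H) = 0.135, so P(¬H) = 0.865. With E the 'positive' result, P(E|H) = 0.99 and P(E|¬H) = 0.036.
P(E) = 0.99·0.135 + 0.036·0.865 = 0.13365 + 0.031140 = 0.16479.
By Bayes' theorem, P(H|E) = 0.13365 / 0.16479 = 0.8110.

P(H | E) ≈ 0.8110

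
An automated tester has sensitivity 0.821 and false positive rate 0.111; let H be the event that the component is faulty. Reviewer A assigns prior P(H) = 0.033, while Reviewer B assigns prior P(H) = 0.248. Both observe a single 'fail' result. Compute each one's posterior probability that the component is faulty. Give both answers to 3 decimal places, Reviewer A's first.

Reviewer A: 0.202; Reviewer B: 0.709

P('+'|H) = 0.821, P('+'|¬H) = 0.111.
Reviewer A: numerator 0.821·0.033 = 0.027093; evidence = 0.027093+0.111·0.967 = 0.13443; posterior = 0.202.
Reviewer B: numerator 0.821·0.248 = 0.20361; evidence = 0.20361+0.111·0.752 = 0.28708; posterior = 0.709.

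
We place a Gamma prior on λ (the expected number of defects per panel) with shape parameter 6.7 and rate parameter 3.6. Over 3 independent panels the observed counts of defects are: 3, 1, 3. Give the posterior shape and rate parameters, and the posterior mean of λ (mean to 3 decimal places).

Posterior: Gamma(shape=13.7, rate=6.6); mean ≈ 2.076

The Poisson likelihood adds the total count to the shape and the number of exposure periods to the rate. Here ∑xᵢ = 7 and n = 3, so shape 6.7→13.7 and rate 3.6→6.6.
E[λ | data] = 13.7/6.6 = 2.076.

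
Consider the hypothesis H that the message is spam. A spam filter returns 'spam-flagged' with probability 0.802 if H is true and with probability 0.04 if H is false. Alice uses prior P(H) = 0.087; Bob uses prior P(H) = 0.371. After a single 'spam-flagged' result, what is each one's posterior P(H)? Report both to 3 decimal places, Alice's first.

P('+'|H) = 0.802, P('+'|¬H) = 0.04.
Alice: numerator 0.802·0.087 = 0.069774; evidence = 0.069774+0.04·0.913 = 0.10629; posterior = 0.656.
Bob: numerator 0.802·0.371 = 0.29754; evidence = 0.29754+0.04·0.629 = 0.32270; posterior = 0.922.

Alice: 0.656; Bob: 0.922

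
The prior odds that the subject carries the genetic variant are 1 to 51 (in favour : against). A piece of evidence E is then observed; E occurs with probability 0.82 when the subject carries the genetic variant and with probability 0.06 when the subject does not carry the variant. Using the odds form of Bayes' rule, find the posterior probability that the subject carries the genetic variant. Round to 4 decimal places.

Posterior probability ≈ 0.2113

Prior odds = 1/51 = 0.019608. In log-odds, ln(0.019608) = -3.9318.
Add log likelihood ratio: ln(13.667) = 2.6150.
Posterior log-odds = -1.3169, so posterior odds = exp(-1.3169) = 0.26797. Converting, P(H|E) = 0.26797/1.2680 = 0.2113.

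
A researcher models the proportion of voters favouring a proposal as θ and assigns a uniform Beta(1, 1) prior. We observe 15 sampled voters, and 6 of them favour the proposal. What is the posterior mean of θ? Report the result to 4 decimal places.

Posterior mean ≈ 0.4118

Observing 6 successes and 9 failures updates Beta(1, 1) by adding the success and failure counts to the two shape parameters: α = 1+6 = 7, β = 1+9 = 10.
Posterior mean = α/(α+β) = 7/17 = 0.4118.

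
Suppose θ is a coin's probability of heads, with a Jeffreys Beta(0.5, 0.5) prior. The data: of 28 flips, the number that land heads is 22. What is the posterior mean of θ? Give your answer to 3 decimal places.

Posterior mean ≈ 0.776

The binomial likelihood is conjugate to the Beta prior: with 22 successes and 6 failures, the posterior is Beta(0.5+22, 0.5+6) = Beta(22.5, 6.5).
Posterior mean = α/(α+β) = 22.5/29 = 0.776.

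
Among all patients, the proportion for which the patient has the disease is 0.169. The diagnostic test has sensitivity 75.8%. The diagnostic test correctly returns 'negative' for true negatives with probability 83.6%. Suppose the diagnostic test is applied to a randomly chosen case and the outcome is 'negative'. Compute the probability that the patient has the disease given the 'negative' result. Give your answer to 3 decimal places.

Write H for 'the patient has the disease'. Prior odds H:¬H = 0.169/0.831 = 0.20337. For the 'negative' outcome, the likelihood ratio is 0.242/0.836 = 0.28947.
Posterior odds = 0.20337 × 0.28947 = 0.058870, so P(H|E) = 0.058870/(1+0.058870) = 0.056.

P(H | E) ≈ 0.056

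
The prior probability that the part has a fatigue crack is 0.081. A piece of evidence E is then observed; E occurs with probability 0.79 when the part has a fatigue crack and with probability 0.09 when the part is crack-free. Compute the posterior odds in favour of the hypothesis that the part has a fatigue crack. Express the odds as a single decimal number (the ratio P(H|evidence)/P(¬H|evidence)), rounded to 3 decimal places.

Prior odds = 0.081/(1−0.081) = 0.088139.
Likelihood ratio for E = 0.79/0.09 = 8.7778.
Posterior odds = prior odds × LR = 0.77367.

Posterior odds ≈ 0.774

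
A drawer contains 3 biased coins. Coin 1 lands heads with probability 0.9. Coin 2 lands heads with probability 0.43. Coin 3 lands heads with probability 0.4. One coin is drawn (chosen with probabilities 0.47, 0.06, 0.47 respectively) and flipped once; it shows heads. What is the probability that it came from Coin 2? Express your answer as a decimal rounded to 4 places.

Posterior probability ≈ 0.0405

Tabulate prior·likelihood by source: [1] prior 0.47, lik 0.9, product 0.4230; [2] prior 0.06, lik 0.43, product 0.02580; [3] prior 0.47, lik 0.4, product 0.1880.
Normalizing constant = 0.63680; the posterior for Coin 2 is its product over the sum, 0.02580/0.63680 = 0.0405.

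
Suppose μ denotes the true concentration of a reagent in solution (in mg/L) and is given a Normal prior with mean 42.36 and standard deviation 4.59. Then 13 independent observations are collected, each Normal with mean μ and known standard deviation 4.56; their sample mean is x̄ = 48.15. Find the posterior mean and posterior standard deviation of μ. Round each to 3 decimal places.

Prior precision 1/τ₀² = 1/4.59² = 0.0474651; data precision n/σ² = 13/4.56² = 0.625192.
Posterior precision = 0.0474651 + 0.625192 = 0.672657, giving posterior SD = 1/√0.672657 = 1.219.
Posterior mean = (0.0474651·42.36 + 0.625192·48.15) / 0.672657 = 47.741.

Posterior mean ≈ 47.741; posterior SD ≈ 1.219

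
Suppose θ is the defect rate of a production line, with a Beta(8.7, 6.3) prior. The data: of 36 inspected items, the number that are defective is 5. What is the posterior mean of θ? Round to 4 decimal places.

Posterior mean ≈ 0.2686

The binomial likelihood is conjugate to the Beta prior: with 5 successes and 31 failures, the posterior is Beta(8.7+5, 6.3+31) = Beta(13.7, 37.3).
Posterior mean = α/(α+β) = 13.7/51 = 0.2686.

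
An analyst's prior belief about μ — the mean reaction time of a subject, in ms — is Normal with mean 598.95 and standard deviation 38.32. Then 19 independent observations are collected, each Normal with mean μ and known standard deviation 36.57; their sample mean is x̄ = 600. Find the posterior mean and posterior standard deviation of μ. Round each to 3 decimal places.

Posterior mean ≈ 599.952; posterior SD ≈ 8.196

Prior precision 1/τ₀² = 1/38.32² = 0.00068100; data precision n/σ² = 19/36.57² = 0.0142070.
Posterior precision = 0.00068100 + 0.0142070 = 0.0148880, giving posterior SD = 1/√0.0148880 = 8.196.
Posterior mean = (0.00068100·598.95 + 0.0142070·600) / 0.0148880 = 599.952.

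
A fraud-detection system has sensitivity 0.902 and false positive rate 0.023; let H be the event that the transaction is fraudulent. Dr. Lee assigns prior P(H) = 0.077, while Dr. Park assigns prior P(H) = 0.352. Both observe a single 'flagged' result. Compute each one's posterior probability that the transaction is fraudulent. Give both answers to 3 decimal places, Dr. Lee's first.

Dr. Lee: 0.766; Dr. Park: 0.955

The likelihood ratio for a 'flagged' result is 0.902/0.023 = 39.217.
Dr. Lee: prior odds 0.077/0.923 = 0.083424; posterior odds 3.2717; posterior probability 0.766.
Dr. Park: prior odds 0.352/0.648 = 0.54321; posterior odds 21.303; posterior probability 0.955.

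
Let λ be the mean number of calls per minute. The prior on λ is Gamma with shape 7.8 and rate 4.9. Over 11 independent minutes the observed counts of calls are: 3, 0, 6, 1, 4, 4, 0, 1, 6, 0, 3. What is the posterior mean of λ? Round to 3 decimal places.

Posterior mean ≈ 2.252

Total count ∑xᵢ = 28 over n = 11 minutes.
Gamma is conjugate to the Poisson likelihood: posterior is Gamma(shape = 7.8+28 = 35.8, rate = 4.9+11 = 15.9).
E[λ | data] = 35.8/15.9 = 2.252.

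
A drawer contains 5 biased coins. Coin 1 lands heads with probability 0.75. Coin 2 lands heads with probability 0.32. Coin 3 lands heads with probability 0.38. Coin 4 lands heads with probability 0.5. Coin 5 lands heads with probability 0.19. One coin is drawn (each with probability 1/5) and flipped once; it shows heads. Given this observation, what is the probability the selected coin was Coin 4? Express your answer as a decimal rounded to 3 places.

Posterior probability ≈ 0.234

Tabulate prior·likelihood by source: [1] prior 0.2, lik 0.75, product 0.1500; [2] prior 0.2, lik 0.32, product 0.06400; [3] prior 0.2, lik 0.38, product 0.07600; [4] prior 0.2, lik 0.5, product 0.1000; [5] prior 0.2, lik 0.19, product 0.03800.
Normalizing constant = 0.42800; the posterior for Coin 4 is its product over the sum, 0.1000/0.42800 = 0.234.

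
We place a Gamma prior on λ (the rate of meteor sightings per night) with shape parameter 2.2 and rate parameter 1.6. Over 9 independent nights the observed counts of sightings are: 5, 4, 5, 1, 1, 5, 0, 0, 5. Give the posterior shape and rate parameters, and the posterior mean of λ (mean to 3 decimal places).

Posterior: Gamma(shape=28.2, rate=10.6); mean ≈ 2.660

The Poisson likelihood adds the total count to the shape and the number of exposure periods to the rate. Here ∑xᵢ = 26 and n = 9, so shape 2.2→28.2 and rate 1.6→10.6.
Posterior mean = shape/rate = 28.2/10.6 = 2.660.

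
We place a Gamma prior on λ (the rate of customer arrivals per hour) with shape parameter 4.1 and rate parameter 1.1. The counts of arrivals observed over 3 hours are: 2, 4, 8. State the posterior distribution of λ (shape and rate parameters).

Total count ∑xᵢ = 14 over n = 3 hours.
Gamma is conjugate to the Poisson likelihood: posterior is Gamma(shape = 4.1+14 = 18.1, rate = 1.1+3 = 4.1).

Posterior: Gamma(shape=18.1, rate=4.1)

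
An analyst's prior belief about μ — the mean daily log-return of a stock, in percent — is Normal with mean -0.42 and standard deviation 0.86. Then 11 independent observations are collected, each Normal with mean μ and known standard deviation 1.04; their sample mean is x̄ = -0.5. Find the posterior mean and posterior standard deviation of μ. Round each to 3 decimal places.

With known σ, the Normal prior is conjugate. Weight on the data is w = (n/σ²)/(n/σ² + 1/τ₀²) = 10.1701/(10.1701+1.35208) = 0.88265.
Posterior mean = w·x̄ + (1−w)·μ₀ = 0.88265·-0.5 + 0.11735·-0.42 = -0.491. Posterior variance = 1/(10.1701+1.35208) = 0.0867890, so SD = 0.295.

Posterior mean ≈ -0.491; posterior SD ≈ 0.295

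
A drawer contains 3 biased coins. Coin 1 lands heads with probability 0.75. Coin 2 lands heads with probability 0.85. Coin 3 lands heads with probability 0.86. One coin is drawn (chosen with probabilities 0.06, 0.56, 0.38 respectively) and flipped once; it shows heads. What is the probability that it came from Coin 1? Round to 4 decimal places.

P(heads|C1) = 0.75; P(heads|C2) = 0.85; P(heads|C3) = 0.86.
Prior × likelihood for each source: 0.06·0.75=0.04500, 0.56·0.85=0.4760, 0.38·0.86=0.3268. Summing gives P(heads) = 0.84780.
P(Coin 1 | heads) = 0.04500 / 0.84780 = 0.0531.

Posterior probability ≈ 0.0531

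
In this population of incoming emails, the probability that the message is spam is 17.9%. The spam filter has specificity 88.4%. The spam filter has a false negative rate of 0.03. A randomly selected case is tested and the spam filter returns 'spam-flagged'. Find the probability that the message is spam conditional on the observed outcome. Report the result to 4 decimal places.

P(H | E) ≈ 0.6458

Write H for 'the message is spam'. Prior odds H:¬H = 0.179/0.821 = 0.21803. For the 'spam-flagged' outcome, the likelihood ratio is 0.97/0.116 = 8.3621.
Posterior odds = 0.21803 × 8.3621 = 1.8232, so P(H|E) = 1.8232/(1+1.8232) = 0.6458.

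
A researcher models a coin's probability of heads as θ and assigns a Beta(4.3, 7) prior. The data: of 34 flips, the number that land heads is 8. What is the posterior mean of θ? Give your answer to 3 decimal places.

The binomial likelihood is conjugate to the Beta prior: with 8 successes and 26 failures, the posterior is Beta(4.3+8, 7+26) = Beta(12.3, 33).
Posterior mean = α/(α+β) = 12.3/45.3 = 0.272.

Posterior mean ≈ 0.272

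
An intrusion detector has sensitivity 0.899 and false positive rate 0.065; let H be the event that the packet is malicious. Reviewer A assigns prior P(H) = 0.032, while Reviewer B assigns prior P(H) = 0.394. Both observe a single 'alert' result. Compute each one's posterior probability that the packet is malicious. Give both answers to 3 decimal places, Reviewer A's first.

The likelihood ratio for an 'alert' result is 0.899/0.065 = 13.831.
Reviewer A: prior odds 0.032/0.968 = 0.033058; posterior odds 0.45722; posterior probability 0.314.
Reviewer B: prior odds 0.394/0.606 = 0.65017; posterior odds 8.9923; posterior probability 0.900.

Reviewer A: 0.314; Reviewer B: 0.900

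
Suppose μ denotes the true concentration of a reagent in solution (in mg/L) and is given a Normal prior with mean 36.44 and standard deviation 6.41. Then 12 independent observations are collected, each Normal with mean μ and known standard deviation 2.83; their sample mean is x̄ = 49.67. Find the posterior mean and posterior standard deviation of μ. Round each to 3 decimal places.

Prior precision 1/τ₀² = 1/6.41² = 0.0243379; data precision n/σ² = 12/2.83² = 1.49833.
Posterior precision = 0.0243379 + 1.49833 = 1.52267, giving posterior SD = 1/√1.52267 = 0.810.
Posterior mean = (0.0243379·36.44 + 1.49833·49.67) / 1.52267 = 49.459.

Posterior mean ≈ 49.459; posterior SD ≈ 0.810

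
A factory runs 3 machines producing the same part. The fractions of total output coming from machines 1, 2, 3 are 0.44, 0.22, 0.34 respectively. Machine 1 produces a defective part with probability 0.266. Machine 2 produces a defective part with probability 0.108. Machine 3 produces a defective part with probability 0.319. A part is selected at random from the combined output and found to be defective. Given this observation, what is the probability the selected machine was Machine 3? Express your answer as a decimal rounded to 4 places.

Tabulate prior·likelihood by source: [1] prior 0.44, lik 0.266, product 0.1170; [2] prior 0.22, lik 0.108, product 0.02376; [3] prior 0.34, lik 0.319, product 0.1085.
Normalizing constant = 0.24926; the posterior for Machine 3 is its product over the sum, 0.1085/0.24926 = 0.4351.

Posterior probability ≈ 0.4351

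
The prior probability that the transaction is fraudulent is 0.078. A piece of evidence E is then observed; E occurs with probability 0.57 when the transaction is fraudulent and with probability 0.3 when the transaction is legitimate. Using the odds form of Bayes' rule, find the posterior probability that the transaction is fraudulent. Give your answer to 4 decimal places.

Posterior probability ≈ 0.1385

Prior odds = 0.078/(1−0.078) = 0.084599. In log-odds, ln(0.084599) = -2.4698.
Add log likelihood ratio: ln(1.9000) = 0.64185.
Posterior log-odds = -1.8280, so posterior odds = exp(-1.8280) = 0.16074. Converting, P(H|E) = 0.16074/1.1607 = 0.1385.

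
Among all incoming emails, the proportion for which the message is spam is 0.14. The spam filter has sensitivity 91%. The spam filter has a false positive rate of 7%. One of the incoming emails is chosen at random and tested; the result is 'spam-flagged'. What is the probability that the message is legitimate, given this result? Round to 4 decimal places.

Let H be the event that the message is spam. P(H) = 0.14, so P(¬H) = 0.86. With E the 'spam-flagged' result, P(E|H) = 0.91 and P(E|¬H) = 0.07.
P(E) = 0.91·0.14 + 0.07·0.86 = 0.12740 + 0.060200 = 0.18760.
By Bayes' theorem, P(H|E) = 0.12740 / 0.18760 = 0.6791. Hence P(¬H|E) = 1 − 0.6791 = 0.3209.

P(¬H | E) ≈ 0.3209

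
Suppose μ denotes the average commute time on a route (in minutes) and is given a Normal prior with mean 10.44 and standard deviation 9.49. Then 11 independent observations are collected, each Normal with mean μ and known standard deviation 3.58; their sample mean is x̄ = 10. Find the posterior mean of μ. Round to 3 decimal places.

Posterior mean ≈ 10.006

With known σ, the Normal prior is conjugate. Weight on the data is w = (n/σ²)/(n/σ² + 1/τ₀²) = 0.858275/(0.858275+0.0111037) = 0.98723.
Posterior mean = w·x̄ + (1−w)·μ₀ = 0.98723·10 + 0.012772·10.44 = 10.006.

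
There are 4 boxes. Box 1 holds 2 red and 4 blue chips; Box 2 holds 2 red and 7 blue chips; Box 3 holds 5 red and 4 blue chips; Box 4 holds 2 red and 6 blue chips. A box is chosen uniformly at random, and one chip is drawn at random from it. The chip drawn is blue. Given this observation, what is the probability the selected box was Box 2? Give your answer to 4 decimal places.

P(blue|Box 1) = 0.6667; P(blue|Box 2) = 0.7778; P(blue|Box 3) = 0.4444; P(blue|Box 4) = 0.75.
Prior × likelihood for each source: 0.25·0.6667=0.1667, 0.25·0.7778=0.1944, 0.25·0.4444=0.1111, 0.25·0.75=0.1875. Summing gives P(blue) = 0.65972.
P(Box 2 | blue) = 0.1944 / 0.65972 = 0.2947.

Posterior probability ≈ 0.2947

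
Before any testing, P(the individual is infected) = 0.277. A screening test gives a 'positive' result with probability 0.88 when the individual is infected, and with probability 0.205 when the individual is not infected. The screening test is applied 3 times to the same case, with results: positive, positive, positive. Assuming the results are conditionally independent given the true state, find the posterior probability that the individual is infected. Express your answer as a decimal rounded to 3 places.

Posterior P(H) ≈ 0.968

With H the event that the individual is infected, the joint likelihood of the observed sequence is P(data|H) = 0.88·0.88·0.88 = 0.68147 and P(data|¬H) = 0.205·0.205·0.205 = 0.0086151.
Bayes: P(H|data) = 0.277·0.68147 / (0.277·0.68147 + 0.723·0.0086151) = 0.18877/0.19500 = 0.9681.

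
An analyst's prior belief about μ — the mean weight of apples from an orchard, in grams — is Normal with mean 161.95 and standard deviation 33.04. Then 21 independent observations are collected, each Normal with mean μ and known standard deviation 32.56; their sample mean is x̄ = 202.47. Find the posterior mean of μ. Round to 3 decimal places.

Posterior mean ≈ 200.679

With known σ, the Normal prior is conjugate. Weight on the data is w = (n/σ²)/(n/σ² + 1/τ₀²) = 0.0198085/(0.0198085+0.00091605) = 0.95580.
Posterior mean = w·x̄ + (1−w)·μ₀ = 0.95580·202.47 + 0.044201·161.95 = 200.679.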